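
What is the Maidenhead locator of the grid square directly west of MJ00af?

Longitude subsquare a = 0; −1 → -1, wraps to 23 = x, carry into square.
Longitude square 0; −1 → -1, wraps to 9, carry into field.
Longitude field M = 12; −1 → 11 = L.
The latitude characters are unchanged.

LJ90xf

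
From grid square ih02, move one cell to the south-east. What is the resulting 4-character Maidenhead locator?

IH11

Longitude square 0; +1 → 1.
Latitude square 2; −1 → 1.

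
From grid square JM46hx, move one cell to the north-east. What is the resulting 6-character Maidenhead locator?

JM47ia

Longitude subsquare h = 7; +1 → 8 = i.
Latitude subsquare x = 23; +1 → 24, wraps to 0 = a, carry into square.
Latitude square 6; +1 → 7.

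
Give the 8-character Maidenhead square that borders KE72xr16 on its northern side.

KE72xr17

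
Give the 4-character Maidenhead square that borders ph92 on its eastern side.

Longitude square 9; +1 → 10, wraps to 0, carry into field.
Longitude field P = 15; +1 → 16 = Q.
The latitude characters are unchanged.

QH02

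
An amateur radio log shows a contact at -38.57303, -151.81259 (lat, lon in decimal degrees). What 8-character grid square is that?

BF41ck22

Offset from 180°W / 90°S: lon 28.18741°, lat 51.42697°.
Field: 28.18741/20 → 1 → B, 51.42697/10 → 5 → F; chars BF.
Square: 8.18741/2 → 4, 1.42697/1 → 1; chars 41.
Subsquare: 0.18741/0.0833333 → 2 → c, 0.42697/0.0416667 → 10 → k; chars ck.
Extended square: 0.02074/0.00833333 → 2, 0.01030/0.00416667 → 2; chars 22.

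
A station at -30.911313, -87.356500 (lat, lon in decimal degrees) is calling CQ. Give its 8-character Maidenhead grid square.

EF69hc71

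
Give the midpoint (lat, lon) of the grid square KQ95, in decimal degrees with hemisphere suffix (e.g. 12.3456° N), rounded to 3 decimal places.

Field K=10, Q=16: +10·20° lon, +16·10° lat → SW at lon 20°, lat 70°.
Square 9, 5: +9·2° lon, +5·1° lat → SW at lon 38°, lat 75°.
Cell spans 2° lon × 1° lat. Centre is SW corner plus half of each.
latitude 75.500° N, longitude 39.000° E.

75.500° N, 39.000° E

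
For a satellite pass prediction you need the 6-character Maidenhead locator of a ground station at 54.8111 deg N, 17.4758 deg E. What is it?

JO84rt

Shift to the Maidenhead origin (180°W, 90°S): lon 197.4758, lat 144.8111.
Field: 197.4758/20 → 9 → J, 144.8111/10 → 14 → O; chars JO.
Square: 17.4758/2 → 8, 4.8111/1 → 4; chars 84.
Subsquare: 1.4758/0.0833333 → 17 → r, 0.8111/0.0416667 → 19 → t; chars rt.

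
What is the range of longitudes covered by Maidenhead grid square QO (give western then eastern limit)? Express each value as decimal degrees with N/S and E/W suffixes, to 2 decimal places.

Field Q=16, O=14: +16·20° lon, +14·10° lat → SW at lon 140°, lat 50°.
Cell spans 20° lon × 10° lat.
west 140.00° E, east 160.00° E.

140.00° E, 160.00° E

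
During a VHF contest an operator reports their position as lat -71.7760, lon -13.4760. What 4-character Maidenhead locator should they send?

Add 180° to longitude and 90° to latitude: 166.52, 18.22.
Field: lon ⌊166.52/20⌋ = 8 → I; lat ⌊18.22/10⌋ = 1 → B.
Square: lon ⌊6.52/2⌋ = 3; lat ⌊8.22/1⌋ = 8.

IB38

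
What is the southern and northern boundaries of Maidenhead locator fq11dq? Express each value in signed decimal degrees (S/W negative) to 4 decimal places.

Field F=5, Q=16: +5·20° lon, +16·10° lat → SW at lon -80°, lat 70°.
Square 1, 1: +1·2° lon, +1·1° lat → SW at lon -78°, lat 71°.
Subsquare d=3, q=16: +3·0.0833333° lon, +16·0.0416667° lat → SW at lon -77.75°, lat 71.6667°.
Cell spans 0.0833333° lon × 0.0416667° lat.
south 71.6667, north 71.7083.

71.6667, 71.7083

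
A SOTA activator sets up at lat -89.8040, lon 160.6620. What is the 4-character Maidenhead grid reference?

RA00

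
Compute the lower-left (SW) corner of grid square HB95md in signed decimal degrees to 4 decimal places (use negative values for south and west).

Field H=7, B=1: +7·20° lon, +1·10° lat → SW at lon -40°, lat -80°.
Square 9, 5: +9·2° lon, +5·1° lat → SW at lon -22°, lat -75°.
Subsquare m=12, d=3: +12·0.0833333° lon, +3·0.0416667° lat → SW at lon -21°, lat -74.875°.
latitude -74.8750, longitude -21.0000.

-74.8750, -21.0000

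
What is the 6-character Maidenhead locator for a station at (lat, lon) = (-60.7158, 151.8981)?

QC59wg

Shift to the Maidenhead origin (180°W, 90°S): lon 331.8981, lat 29.2842.
Field: 331.8981/20 → 16 → Q, 29.2842/10 → 2 → C; chars QC.
Square: 11.8981/2 → 5, 9.2842/1 → 9; chars 59.
Subsquare: 1.8981/0.0833333 → 22 → w, 0.2842/0.0416667 → 6 → g; chars wg.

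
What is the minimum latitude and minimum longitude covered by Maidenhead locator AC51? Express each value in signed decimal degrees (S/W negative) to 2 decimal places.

-69.00, -170.00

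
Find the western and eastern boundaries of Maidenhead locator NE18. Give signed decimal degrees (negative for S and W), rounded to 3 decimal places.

82.000, 84.000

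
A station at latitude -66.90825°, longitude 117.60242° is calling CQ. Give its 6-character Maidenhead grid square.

OC83tc

Offset from 180°W / 90°S: lon 297.6024°, lat 23.0918°.
Field: 297.6024/20 → 14 → O, 23.0918/10 → 2 → C; chars OC.
Square: 17.6024/2 → 8, 3.0918/1 → 3; chars 83.
Subsquare: 1.6024/0.0833333 → 19 → t, 0.0918/0.0416667 → 2 → c; chars tc.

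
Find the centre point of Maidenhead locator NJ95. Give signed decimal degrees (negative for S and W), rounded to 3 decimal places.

5.500, 99.000

Field N=13, J=9: +13·20° lon, +9·10° lat → SW at lon 80°, lat 0°.
Square 9, 5: +9·2° lon, +5·1° lat → SW at lon 98°, lat 5°.
Cell spans 2° lon × 1° lat. Centre is SW corner plus half of each.
latitude 5.500, longitude 99.000.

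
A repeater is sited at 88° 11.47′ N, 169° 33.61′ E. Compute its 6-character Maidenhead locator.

Shift to the Maidenhead origin (180°W, 90°S): lon 349.5602, lat 178.1912.
Field: lon ⌊349.5602/20⌋ = 17 → R; lat ⌊178.1912/10⌋ = 17 → R.
Square: lon ⌊9.5602/2⌋ = 4; lat ⌊8.1912/1⌋ = 8.
Subsquare: lon ⌊1.5602/0.0833333⌋ = 18 → s; lat ⌊0.1912/0.0416667⌋ = 4 → e.

RR48se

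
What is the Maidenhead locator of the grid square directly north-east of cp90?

DP01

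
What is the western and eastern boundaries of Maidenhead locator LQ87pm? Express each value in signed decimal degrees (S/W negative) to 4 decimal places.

57.2500, 57.3333

Field L=11, Q=16: +11·20° lon, +16·10° lat → SW at lon 40°, lat 70°.
Square 8, 7: +8·2° lon, +7·1° lat → SW at lon 56°, lat 77°.
Subsquare p=15, m=12: +15·0.0833333° lon, +12·0.0416667° lat → SW at lon 57.25°, lat 77.5°.
Cell spans 0.0833333° lon × 0.0416667° lat.
west 57.2500, east 57.3333.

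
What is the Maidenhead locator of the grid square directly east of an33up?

Longitude subsquare u = 20; +1 → 21 = v.
The latitude characters are unchanged.

AN33vp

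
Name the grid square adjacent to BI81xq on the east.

BI91aq

Longitude subsquare x = 23; +1 → 24, wraps to 0 = a, carry into square.
Longitude square 8; +1 → 9.
The latitude characters are unchanged.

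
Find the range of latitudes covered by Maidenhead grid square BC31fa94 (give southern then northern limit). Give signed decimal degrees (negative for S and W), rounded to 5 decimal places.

-68.98333, -68.97917

Field B=1, C=2: +1·20° lon, +2·10° lat → SW at lon -160°, lat -70°.
Square 3, 1: +3·2° lon, +1·1° lat → SW at lon -154°, lat -69°.
Subsquare f=5, a=0: +5·0.0833333° lon, +0·0.0416667° lat → SW at lon -153.583°, lat -69°.
Extended square 9, 4: +9·0.00833333° lon, +4·0.00416667° lat → SW at lon -153.508°, lat -68.9833°.
Cell spans 0.00833333° lon × 0.00416667° lat.
south -68.98333, north -68.97917.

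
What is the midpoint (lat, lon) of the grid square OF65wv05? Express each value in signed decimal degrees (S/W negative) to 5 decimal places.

Field O=14, F=5: +14·20° lon, +5·10° lat → SW at lon 100°, lat -40°.
Square 6, 5: +6·2° lon, +5·1° lat → SW at lon 112°, lat -35°.
Subsquare w=22, v=21: +22·0.0833333° lon, +21·0.0416667° lat → SW at lon 113.833°, lat -34.125°.
Extended square 0, 5: +0·0.00833333° lon, +5·0.00416667° lat → SW at lon 113.833°, lat -34.1042°.
Cell spans 0.00833333° lon × 0.00416667° lat. Centre is SW corner plus half of each.
latitude -34.10208, longitude 113.83750.

-34.10208, 113.83750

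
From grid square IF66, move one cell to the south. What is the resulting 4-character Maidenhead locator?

IF65

Latitude square 6; −1 → 5.
The longitude characters are unchanged.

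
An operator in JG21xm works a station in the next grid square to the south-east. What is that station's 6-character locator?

JG31al

Longitude subsquare x = 23; +1 → 24, wraps to 0 = a, carry into square.
Longitude square 2; +1 → 3.
Latitude subsquare m = 12; −1 → 11 = l.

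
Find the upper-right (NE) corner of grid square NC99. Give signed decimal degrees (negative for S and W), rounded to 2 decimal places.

-60.00, 100.00

Field N=13, C=2: +13·20° lon, +2·10° lat → SW at lon 80°, lat -70°.
Square 9, 9: +9·2° lon, +9·1° lat → SW at lon 98°, lat -61°.
Cell spans 2° lon × 1° lat. NE corner is SW corner plus one full cell.
latitude -60.00, longitude 100.00.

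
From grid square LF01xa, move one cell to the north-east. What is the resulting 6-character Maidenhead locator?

LF11ab

Longitude subsquare x = 23; +1 → 24, wraps to 0 = a, carry into square.
Longitude square 0; +1 → 1.
Latitude subsquare a = 0; +1 → 1 = b.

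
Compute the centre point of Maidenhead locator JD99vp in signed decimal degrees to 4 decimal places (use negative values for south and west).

-50.3542, 19.7917

Field J=9, D=3: +9·20° lon, +3·10° lat → SW at lon 0°, lat -60°.
Square 9, 9: +9·2° lon, +9·1° lat → SW at lon 18°, lat -51°.
Subsquare v=21, p=15: +21·0.0833333° lon, +15·0.0416667° lat → SW at lon 19.75°, lat -50.375°.
Cell spans 0.0833333° lon × 0.0416667° lat. Centre is SW corner plus half of each.
latitude -50.3542, longitude 19.7917.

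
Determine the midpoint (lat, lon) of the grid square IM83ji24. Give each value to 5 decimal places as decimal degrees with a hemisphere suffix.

Field I=8, M=12: +8·20° lon, +12·10° lat → SW at lon -20°, lat 30°.
Square 8, 3: +8·2° lon, +3·1° lat → SW at lon -4°, lat 33°.
Subsquare j=9, i=8: +9·0.0833333° lon, +8·0.0416667° lat → SW at lon -3.25°, lat 33.3333°.
Extended square 2, 4: +2·0.00833333° lon, +4·0.00416667° lat → SW at lon -3.23333°, lat 33.35°.
Cell spans 0.00833333° lon × 0.00416667° lat. Centre is SW corner plus half of each.
latitude 33.35208° N, longitude 3.22917° W.

33.35208° N, 3.22917° W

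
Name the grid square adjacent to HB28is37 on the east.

HB28is47

Longitude extended square 3; +1 → 4.
The latitude characters are unchanged.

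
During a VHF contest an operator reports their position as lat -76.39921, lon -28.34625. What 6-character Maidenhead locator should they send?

HB53to

Offset from 180°W / 90°S: lon 151.6538°, lat 13.6008°.
Field: 151.6538/20 → 7 → H, 13.6008/10 → 1 → B; chars HB.
Square: 11.6538/2 → 5, 3.6008/1 → 3; chars 53.
Subsquare: 1.6538/0.0833333 → 19 → t, 0.6008/0.0416667 → 14 → o; chars to.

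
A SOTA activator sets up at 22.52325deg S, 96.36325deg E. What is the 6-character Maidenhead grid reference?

NG87el

Offset from 180°W / 90°S: lon 276.3632°, lat 67.4767°.
Field: 276.3632/20 → 13 → N, 67.4767/10 → 6 → G; chars NG.
Square: 16.3632/2 → 8, 7.4767/1 → 7; chars 87.
Subsquare: 0.3632/0.0833333 → 4 → e, 0.4767/0.0416667 → 11 → l; chars el.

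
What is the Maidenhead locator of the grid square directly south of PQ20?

PP29

Latitude square 0; −1 → -1, wraps to 9, carry into field.
Latitude field Q = 16; −1 → 15 = P.
The longitude characters are unchanged.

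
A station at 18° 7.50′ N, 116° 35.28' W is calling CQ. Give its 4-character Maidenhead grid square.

DK18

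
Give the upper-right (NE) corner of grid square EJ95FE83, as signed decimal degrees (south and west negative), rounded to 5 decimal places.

5.18333, -81.50833

Field E=4, J=9: +4·20° lon, +9·10° lat → SW at lon -100°, lat 0°.
Square 9, 5: +9·2° lon, +5·1° lat → SW at lon -82°, lat 5°.
Subsquare f=5, e=4: +5·0.0833333° lon, +4·0.0416667° lat → SW at lon -81.5833°, lat 5.16667°.
Extended square 8, 3: +8·0.00833333° lon, +3·0.00416667° lat → SW at lon -81.5167°, lat 5.17917°.
Cell spans 0.00833333° lon × 0.00416667° lat. NE corner is SW corner plus one full cell.
latitude 5.18333, longitude -81.50833.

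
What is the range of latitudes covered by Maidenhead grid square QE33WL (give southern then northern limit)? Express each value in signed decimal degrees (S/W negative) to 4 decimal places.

-46.5417, -46.5000

Field Q=16, E=4: +16·20° lon, +4·10° lat → SW at lon 140°, lat -50°.
Square 3, 3: +3·2° lon, +3·1° lat → SW at lon 146°, lat -47°.
Subsquare w=22, l=11: +22·0.0833333° lon, +11·0.0416667° lat → SW at lon 147.833°, lat -46.5417°.
Cell spans 0.0833333° lon × 0.0416667° lat.
south -46.5417, north -46.5000.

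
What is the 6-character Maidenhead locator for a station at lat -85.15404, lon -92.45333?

Offset from 180°W / 90°S: lon 87.5467°, lat 4.8460°.
Field (20°×10°, letters A–R): lon ⌊87.5467/20⌋ = 4 → E; lat ⌊4.8460/10⌋ = 0 → A.
Square (2°×1°, digits 0–9): lon ⌊7.5467/2⌋ = 3; lat ⌊4.8460/1⌋ = 4.
Subsquare (5′×2.5′, letters a–x): lon ⌊1.5467/0.0833333⌋ = 18 → s; lat ⌊0.8460/0.0416667⌋ = 20 → u.

EA34su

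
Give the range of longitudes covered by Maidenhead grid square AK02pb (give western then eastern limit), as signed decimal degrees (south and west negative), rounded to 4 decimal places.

Field A=0, K=10: +0·20° lon, +10·10° lat → SW at lon -180°, lat 10°.
Square 0, 2: +0·2° lon, +2·1° lat → SW at lon -180°, lat 12°.
Subsquare p=15, b=1: +15·0.0833333° lon, +1·0.0416667° lat → SW at lon -178.75°, lat 12.0417°.
Cell spans 0.0833333° lon × 0.0416667° lat.
west -178.7500, east -178.6667.

-178.7500, -178.6667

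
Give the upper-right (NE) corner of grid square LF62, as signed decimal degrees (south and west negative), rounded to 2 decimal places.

-37.00, 54.00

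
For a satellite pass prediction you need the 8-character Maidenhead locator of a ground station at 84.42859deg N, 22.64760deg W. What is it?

HR84qk22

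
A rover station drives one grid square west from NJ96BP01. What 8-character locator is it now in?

NJ96ap91

Longitude extended square 0; −1 → -1, wraps to 9, carry into subsquare.
Longitude subsquare b = 1; −1 → 0 = a.
The latitude characters are unchanged.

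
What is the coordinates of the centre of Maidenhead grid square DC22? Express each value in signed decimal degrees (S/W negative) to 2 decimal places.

Field D=3, C=2: +3·20° lon, +2·10° lat → SW at lon -120°, lat -70°.
Square 2, 2: +2·2° lon, +2·1° lat → SW at lon -116°, lat -68°.
Cell spans 2° lon × 1° lat. Centre is SW corner plus half of each.
latitude -67.50, longitude -115.00.

-67.50, -115.00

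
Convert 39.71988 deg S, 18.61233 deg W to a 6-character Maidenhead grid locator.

Shift to the Maidenhead origin (180°W, 90°S): lon 161.3877, lat 50.2801.
Field: lon ⌊161.3877/20⌋ = 8 → I; lat ⌊50.2801/10⌋ = 5 → F.
Square: lon ⌊1.3877/2⌋ = 0; lat ⌊0.2801/1⌋ = 0.
Subsquare: lon ⌊1.3877/0.0833333⌋ = 16 → q; lat ⌊0.2801/0.0416667⌋ = 6 → g.

IF00qg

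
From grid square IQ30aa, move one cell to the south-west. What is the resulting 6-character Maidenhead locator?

IP29xx

Longitude subsquare a = 0; −1 → -1, wraps to 23 = x, carry into square.
Longitude square 3; −1 → 2.
Latitude subsquare a = 0; −1 → -1, wraps to 23 = x, carry into square.
Latitude square 0; −1 → -1, wraps to 9, carry into field.
Latitude field Q = 16; −1 → 15 = P.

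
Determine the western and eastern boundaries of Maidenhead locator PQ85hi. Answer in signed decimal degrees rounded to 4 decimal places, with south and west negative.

Field P=15, Q=16: +15·20° lon, +16·10° lat → SW at lon 120°, lat 70°.
Square 8, 5: +8·2° lon, +5·1° lat → SW at lon 136°, lat 75°.
Subsquare h=7, i=8: +7·0.0833333° lon, +8·0.0416667° lat → SW at lon 136.583°, lat 75.3333°.
Cell spans 0.0833333° lon × 0.0416667° lat.
west 136.5833, east 136.6667.

136.5833, 136.6667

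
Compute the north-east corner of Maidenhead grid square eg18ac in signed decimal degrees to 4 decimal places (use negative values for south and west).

-21.8750, -97.9167

Field E=4, G=6: +4·20° lon, +6·10° lat → SW at lon -100°, lat -30°.
Square 1, 8: +1·2° lon, +8·1° lat → SW at lon -98°, lat -22°.
Subsquare a=0, c=2: +0·0.0833333° lon, +2·0.0416667° lat → SW at lon -98°, lat -21.9167°.
Cell spans 0.0833333° lon × 0.0416667° lat. NE corner is SW corner plus one full cell.
latitude -21.8750, longitude -97.9167.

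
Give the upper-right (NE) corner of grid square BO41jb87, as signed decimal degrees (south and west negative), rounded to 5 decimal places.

51.07500, -151.17500

Field B=1, O=14: +1·20° lon, +14·10° lat → SW at lon -160°, lat 50°.
Square 4, 1: +4·2° lon, +1·1° lat → SW at lon -152°, lat 51°.
Subsquare j=9, b=1: +9·0.0833333° lon, +1·0.0416667° lat → SW at lon -151.25°, lat 51.0417°.
Extended square 8, 7: +8·0.00833333° lon, +7·0.00416667° lat → SW at lon -151.183°, lat 51.0708°.
Cell spans 0.00833333° lon × 0.00416667° lat. NE corner is SW corner plus one full cell.
latitude 51.07500, longitude -151.17500.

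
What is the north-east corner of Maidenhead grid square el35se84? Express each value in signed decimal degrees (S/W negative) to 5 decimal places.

25.18750, -92.42500

Field E=4, L=11: +4·20° lon, +11·10° lat → SW at lon -100°, lat 20°.
Square 3, 5: +3·2° lon, +5·1° lat → SW at lon -94°, lat 25°.
Subsquare s=18, e=4: +18·0.0833333° lon, +4·0.0416667° lat → SW at lon -92.5°, lat 25.1667°.
Extended square 8, 4: +8·0.00833333° lon, +4·0.00416667° lat → SW at lon -92.4333°, lat 25.1833°.
Cell spans 0.00833333° lon × 0.00416667° lat. NE corner is SW corner plus one full cell.
latitude 25.18750, longitude -92.42500.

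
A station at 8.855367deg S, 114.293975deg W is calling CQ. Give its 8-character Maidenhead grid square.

DI21ud44

Add 180° to longitude and 90° to latitude: 65.70602, 81.14463.
Field: 65.70602/20 → 3 → D, 81.14463/10 → 8 → I; chars DI.
Square: 5.70602/2 → 2, 1.14463/1 → 1; chars 21.
Subsquare: 1.70602/0.0833333 → 20 → u, 0.14463/0.0416667 → 3 → d; chars ud.
Extended square: 0.03936/0.00833333 → 4, 0.01963/0.00416667 → 4; chars 44.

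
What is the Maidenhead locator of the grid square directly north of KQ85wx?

KQ86wa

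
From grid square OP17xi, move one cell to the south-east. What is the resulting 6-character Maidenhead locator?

OP27ah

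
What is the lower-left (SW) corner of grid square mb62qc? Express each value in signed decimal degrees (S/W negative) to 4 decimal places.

Field M=12, B=1: +12·20° lon, +1·10° lat → SW at lon 60°, lat -80°.
Square 6, 2: +6·2° lon, +2·1° lat → SW at lon 72°, lat -78°.
Subsquare q=16, c=2: +16·0.0833333° lon, +2·0.0416667° lat → SW at lon 73.3333°, lat -77.9167°.
latitude -77.9167, longitude 73.3333.

-77.9167, 73.3333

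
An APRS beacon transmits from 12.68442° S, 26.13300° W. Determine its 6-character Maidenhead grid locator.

Add 180° to longitude and 90° to latitude: 153.8670, 77.3156.
Field: 153.8670/20 → 7 → H, 77.3156/10 → 7 → H; chars HH.
Square: 13.8670/2 → 6, 7.3156/1 → 7; chars 67.
Subsquare: 1.8670/0.0833333 → 22 → w, 0.3156/0.0416667 → 7 → h; chars wh.

HH67wh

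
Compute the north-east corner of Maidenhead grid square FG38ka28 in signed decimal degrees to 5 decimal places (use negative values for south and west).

-21.96250, -73.14167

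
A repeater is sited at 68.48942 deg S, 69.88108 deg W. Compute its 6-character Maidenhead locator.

FC51bm

Shift to the Maidenhead origin (180°W, 90°S): lon 110.1189, lat 21.5106.
Field: 110.1189/20 → 5 → F, 21.5106/10 → 2 → C; chars FC.
Square: 10.1189/2 → 5, 1.5106/1 → 1; chars 51.
Subsquare: 0.1189/0.0833333 → 1 → b, 0.5106/0.0416667 → 12 → m; chars bm.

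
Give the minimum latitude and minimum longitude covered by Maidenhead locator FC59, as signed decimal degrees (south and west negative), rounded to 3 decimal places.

-61.000, -70.000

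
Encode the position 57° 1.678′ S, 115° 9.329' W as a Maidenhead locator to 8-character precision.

Add 180° to longitude and 90° to latitude: 64.84452, 32.97203.
Field: lon ⌊64.84452/20⌋ = 3 → D; lat ⌊32.97203/10⌋ = 3 → D.
Square: lon ⌊4.84452/2⌋ = 2; lat ⌊2.97203/1⌋ = 2.
Subsquare: lon ⌊0.84452/0.0833333⌋ = 10 → k; lat ⌊0.97203/0.0416667⌋ = 23 → x.
Extended square: lon ⌊0.01118/0.00833333⌋ = 1; lat ⌊0.01370/0.00416667⌋ = 3.

DD22kx13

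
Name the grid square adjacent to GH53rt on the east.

Longitude subsquare r = 17; +1 → 18 = s.
The latitude characters are unchanged.

GH53st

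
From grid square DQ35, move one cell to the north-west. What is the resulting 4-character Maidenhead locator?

DQ26

Longitude square 3; −1 → 2.
Latitude square 5; +1 → 6.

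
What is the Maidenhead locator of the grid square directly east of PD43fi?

PD43gi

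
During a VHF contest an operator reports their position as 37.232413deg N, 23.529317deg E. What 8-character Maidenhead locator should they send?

Offset from 180°W / 90°S: lon 203.52932°, lat 127.23241°.
Field (20°×10°, letters A–R): 203.52932/20 → 10 → K, 127.23241/10 → 12 → M; chars KM.
Square (2°×1°, digits 0–9): 3.52932/2 → 1, 7.23241/1 → 7; chars 17.
Subsquare (5′×2.5′, letters a–x): 1.52932/0.0833333 → 18 → s, 0.23241/0.0416667 → 5 → f; chars sf.
Extended square (30″×15″, digits 0–9): 0.02932/0.00833333 → 3, 0.02408/0.00416667 → 5; chars 35.

KM17sf35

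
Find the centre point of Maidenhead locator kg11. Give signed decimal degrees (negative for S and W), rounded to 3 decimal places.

-28.500, 23.000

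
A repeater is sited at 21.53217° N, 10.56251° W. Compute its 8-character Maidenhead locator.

IL41rm27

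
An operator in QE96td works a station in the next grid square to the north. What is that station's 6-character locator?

QE96te

Latitude subsquare d = 3; +1 → 4 = e.
The longitude characters are unchanged.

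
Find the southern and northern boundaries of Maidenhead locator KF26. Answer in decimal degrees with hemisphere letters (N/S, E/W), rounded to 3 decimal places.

Field K=10, F=5: +10·20° lon, +5·10° lat → SW at lon 20°, lat -40°.
Square 2, 6: +2·2° lon, +6·1° lat → SW at lon 24°, lat -34°.
Cell spans 2° lon × 1° lat.
south 34.000° S, north 33.000° S.

34.000° S, 33.000° S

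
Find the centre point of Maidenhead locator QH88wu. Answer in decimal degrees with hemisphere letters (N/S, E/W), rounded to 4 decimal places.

11.1458° S, 157.8750° E

Field Q=16, H=7: +16·20° lon, +7·10° lat → SW at lon 140°, lat -20°.
Square 8, 8: +8·2° lon, +8·1° lat → SW at lon 156°, lat -12°.
Subsquare w=22, u=20: +22·0.0833333° lon, +20·0.0416667° lat → SW at lon 157.833°, lat -11.1667°.
Cell spans 0.0833333° lon × 0.0416667° lat. Centre is SW corner plus half of each.
latitude 11.1458° S, longitude 157.8750° E.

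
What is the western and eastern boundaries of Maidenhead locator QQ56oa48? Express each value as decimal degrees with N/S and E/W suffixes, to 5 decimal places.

151.20000° E, 151.20833° E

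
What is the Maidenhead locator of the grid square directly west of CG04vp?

CG04up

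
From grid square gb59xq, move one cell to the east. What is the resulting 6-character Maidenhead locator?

GB69aq

Longitude subsquare x = 23; +1 → 24, wraps to 0 = a, carry into square.
Longitude square 5; +1 → 6.
The latitude characters are unchanged.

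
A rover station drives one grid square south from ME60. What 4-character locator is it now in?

MD69

Latitude square 0; −1 → -1, wraps to 9, carry into field.
Latitude field E = 4; −1 → 3 = D.
The longitude characters are unchanged.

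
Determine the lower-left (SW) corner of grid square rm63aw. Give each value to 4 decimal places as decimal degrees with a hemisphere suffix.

Field R=17, M=12: +17·20° lon, +12·10° lat → SW at lon 160°, lat 30°.
Square 6, 3: +6·2° lon, +3·1° lat → SW at lon 172°, lat 33°.
Subsquare a=0, w=22: +0·0.0833333° lon, +22·0.0416667° lat → SW at lon 172°, lat 33.9167°.
latitude 33.9167° N, longitude 172.0000° E.

33.9167° N, 172.0000° E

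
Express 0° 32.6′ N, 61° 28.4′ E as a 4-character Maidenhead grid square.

Add 180° to longitude and 90° to latitude: 241.47, 90.54.
Field: lon ⌊241.47/20⌋ = 12 → M; lat ⌊90.54/10⌋ = 9 → J.
Square: lon ⌊1.47/2⌋ = 0; lat ⌊0.54/1⌋ = 0.

MJ00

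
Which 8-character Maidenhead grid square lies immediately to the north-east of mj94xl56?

MJ94xl67

Longitude extended square 5; +1 → 6.
Latitude extended square 6; +1 → 7.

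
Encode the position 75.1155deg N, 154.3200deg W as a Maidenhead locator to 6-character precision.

BQ25uc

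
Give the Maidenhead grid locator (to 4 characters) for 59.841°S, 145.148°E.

Shift to the Maidenhead origin (180°W, 90°S): lon 325.15, lat 30.16.
Field: lon ⌊325.15/20⌋ = 16 → Q; lat ⌊30.16/10⌋ = 3 → D.
Square: lon ⌊5.15/2⌋ = 2; lat ⌊0.16/1⌋ = 0.

QD20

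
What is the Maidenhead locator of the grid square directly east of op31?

Longitude square 3; +1 → 4.
The latitude characters are unchanged.

OP41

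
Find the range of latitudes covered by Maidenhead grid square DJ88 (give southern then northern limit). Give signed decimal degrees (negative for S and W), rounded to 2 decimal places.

Field D=3, J=9: +3·20° lon, +9·10° lat → SW at lon -120°, lat 0°.
Square 8, 8: +8·2° lon, +8·1° lat → SW at lon -104°, lat 8°.
Cell spans 2° lon × 1° lat.
south 8.00, north 9.00.

8.00, 9.00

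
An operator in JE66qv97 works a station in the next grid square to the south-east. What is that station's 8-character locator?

JE66rv06

Longitude extended square 9; +1 → 10, wraps to 0, carry into subsquare.
Longitude subsquare q = 16; +1 → 17 = r.
Latitude extended square 7; −1 → 6.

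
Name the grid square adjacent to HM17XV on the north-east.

Longitude subsquare x = 23; +1 → 24, wraps to 0 = a, carry into square.
Longitude square 1; +1 → 2.
Latitude subsquare v = 21; +1 → 22 = w.

HM27aw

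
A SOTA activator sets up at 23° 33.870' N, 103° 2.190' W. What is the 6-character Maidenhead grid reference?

Add 180° to longitude and 90° to latitude: 76.9635, 113.5645.
Field (20°×10°, letters A–R): lon ⌊76.9635/20⌋ = 3 → D; lat ⌊113.5645/10⌋ = 11 → L.
Square (2°×1°, digits 0–9): lon ⌊16.9635/2⌋ = 8; lat ⌊3.5645/1⌋ = 3.
Subsquare (5′×2.5′, letters a–x): lon ⌊0.9635/0.0833333⌋ = 11 → l; lat ⌊0.5645/0.0416667⌋ = 13 → n.

DL83ln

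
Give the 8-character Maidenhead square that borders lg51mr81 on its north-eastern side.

Longitude extended square 8; +1 → 9.
Latitude extended square 1; +1 → 2.

LG51mr92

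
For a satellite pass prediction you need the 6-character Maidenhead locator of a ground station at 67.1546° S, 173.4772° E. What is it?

Offset from 180°W / 90°S: lon 353.4772°, lat 22.8454°.
Field: 353.4772/20 → 17 → R, 22.8454/10 → 2 → C; chars RC.
Square: 13.4772/2 → 6, 2.8454/1 → 2; chars 62.
Subsquare: 1.4772/0.0833333 → 17 → r, 0.8454/0.0416667 → 20 → u; chars ru.

RC62ru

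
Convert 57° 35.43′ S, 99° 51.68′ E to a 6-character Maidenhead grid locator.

ND92wj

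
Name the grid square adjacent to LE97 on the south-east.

Longitude square 9; +1 → 10, wraps to 0, carry into field.
Longitude field L = 11; +1 → 12 = M.
Latitude square 7; −1 → 6.

ME06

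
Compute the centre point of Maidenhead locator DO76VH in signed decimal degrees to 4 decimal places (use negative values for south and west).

56.3125, -104.2083

Field D=3, O=14: +3·20° lon, +14·10° lat → SW at lon -120°, lat 50°.
Square 7, 6: +7·2° lon, +6·1° lat → SW at lon -106°, lat 56°.
Subsquare v=21, h=7: +21·0.0833333° lon, +7·0.0416667° lat → SW at lon -104.25°, lat 56.2917°.
Cell spans 0.0833333° lon × 0.0416667° lat. Centre is SW corner plus half of each.
latitude 56.3125, longitude -104.2083.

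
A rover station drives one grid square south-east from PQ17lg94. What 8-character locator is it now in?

Longitude extended square 9; +1 → 10, wraps to 0, carry into subsquare.
Longitude subsquare l = 11; +1 → 12 = m.
Latitude extended square 4; −1 → 3.

PQ17mg03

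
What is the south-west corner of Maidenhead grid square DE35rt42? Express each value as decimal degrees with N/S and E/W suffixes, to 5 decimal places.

Field D=3, E=4: +3·20° lon, +4·10° lat → SW at lon -120°, lat -50°.
Square 3, 5: +3·2° lon, +5·1° lat → SW at lon -114°, lat -45°.
Subsquare r=17, t=19: +17·0.0833333° lon, +19·0.0416667° lat → SW at lon -112.583°, lat -44.2083°.
Extended square 4, 2: +4·0.00833333° lon, +2·0.00416667° lat → SW at lon -112.55°, lat -44.2°.
latitude 44.20000° S, longitude 112.55000° W.

44.20000° S, 112.55000° W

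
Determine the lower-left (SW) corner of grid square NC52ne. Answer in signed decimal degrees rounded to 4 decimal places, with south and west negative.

Field N=13, C=2: +13·20° lon, +2·10° lat → SW at lon 80°, lat -70°.
Square 5, 2: +5·2° lon, +2·1° lat → SW at lon 90°, lat -68°.
Subsquare n=13, e=4: +13·0.0833333° lon, +4·0.0416667° lat → SW at lon 91.0833°, lat -67.8333°.
latitude -67.8333, longitude 91.0833.

-67.8333, 91.0833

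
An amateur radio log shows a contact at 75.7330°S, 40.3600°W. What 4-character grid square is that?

GB94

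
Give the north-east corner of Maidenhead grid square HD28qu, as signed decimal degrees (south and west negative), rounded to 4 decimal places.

-51.1250, -34.5833

Field H=7, D=3: +7·20° lon, +3·10° lat → SW at lon -40°, lat -60°.
Square 2, 8: +2·2° lon, +8·1° lat → SW at lon -36°, lat -52°.
Subsquare q=16, u=20: +16·0.0833333° lon, +20·0.0416667° lat → SW at lon -34.6667°, lat -51.1667°.
Cell spans 0.0833333° lon × 0.0416667° lat. NE corner is SW corner plus one full cell.
latitude -51.1250, longitude -34.5833.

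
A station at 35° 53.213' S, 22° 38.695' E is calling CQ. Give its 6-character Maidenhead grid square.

KF14hc

Offset from 180°W / 90°S: lon 202.6449°, lat 54.1131°.
Field: 202.6449/20 → 10 → K, 54.1131/10 → 5 → F; chars KF.
Square: 2.6449/2 → 1, 4.1131/1 → 4; chars 14.
Subsquare: 0.6449/0.0833333 → 7 → h, 0.1131/0.0416667 → 2 → c; chars hc.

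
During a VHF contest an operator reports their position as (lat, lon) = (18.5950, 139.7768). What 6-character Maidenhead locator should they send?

PK98vo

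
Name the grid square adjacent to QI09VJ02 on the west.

Longitude extended square 0; −1 → -1, wraps to 9, carry into subsquare.
Longitude subsquare v = 21; −1 → 20 = u.
The latitude characters are unchanged.

QI09uj92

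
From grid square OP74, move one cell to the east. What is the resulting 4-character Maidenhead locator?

Longitude square 7; +1 → 8.
The latitude characters are unchanged.

OP84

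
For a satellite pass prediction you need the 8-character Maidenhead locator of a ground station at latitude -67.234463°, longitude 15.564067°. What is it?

Offset from 180°W / 90°S: lon 195.56407°, lat 22.76554°.
Field: 195.56407/20 → 9 → J, 22.76554/10 → 2 → C; chars JC.
Square: 15.56407/2 → 7, 2.76554/1 → 2; chars 72.
Subsquare: 1.56407/0.0833333 → 18 → s, 0.76554/0.0416667 → 18 → s; chars ss.
Extended square: 0.06407/0.00833333 → 7, 0.01554/0.00416667 → 3; chars 73.

JC72ss73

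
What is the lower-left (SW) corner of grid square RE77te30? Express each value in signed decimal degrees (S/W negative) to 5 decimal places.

Field R=17, E=4: +17·20° lon, +4·10° lat → SW at lon 160°, lat -50°.
Square 7, 7: +7·2° lon, +7·1° lat → SW at lon 174°, lat -43°.
Subsquare t=19, e=4: +19·0.0833333° lon, +4·0.0416667° lat → SW at lon 175.583°, lat -42.8333°.
Extended square 3, 0: +3·0.00833333° lon, +0·0.00416667° lat → SW at lon 175.608°, lat -42.8333°.
latitude -42.83333, longitude 175.60833.

-42.83333, 175.60833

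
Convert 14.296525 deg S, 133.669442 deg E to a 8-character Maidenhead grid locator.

PH65uq08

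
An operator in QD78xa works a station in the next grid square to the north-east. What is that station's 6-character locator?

Longitude subsquare x = 23; +1 → 24, wraps to 0 = a, carry into square.
Longitude square 7; +1 → 8.
Latitude subsquare a = 0; +1 → 1 = b.

QD88ab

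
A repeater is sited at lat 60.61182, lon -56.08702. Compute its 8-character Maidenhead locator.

Offset from 180°W / 90°S: lon 123.91298°, lat 150.61182°.
Field (20°×10°, letters A–R): 123.91298/20 → 6 → G, 150.61182/10 → 15 → P; chars GP.
Square (2°×1°, digits 0–9): 3.91298/2 → 1, 0.61182/1 → 0; chars 10.
Subsquare (5′×2.5′, letters a–x): 1.91298/0.0833333 → 22 → w, 0.61182/0.0416667 → 14 → o; chars wo.
Extended square (30″×15″, digits 0–9): 0.07965/0.00833333 → 9, 0.02849/0.00416667 → 6; chars 96.

GP10wo96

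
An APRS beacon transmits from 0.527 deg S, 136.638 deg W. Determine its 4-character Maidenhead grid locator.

Offset from 180°W / 90°S: lon 43.36°, lat 89.47°.
Field (20°×10°, letters A–R): 43.36/20 → 2 → C, 89.47/10 → 8 → I; chars CI.
Square (2°×1°, digits 0–9): 3.36/2 → 1, 9.47/1 → 9; chars 19.

CI19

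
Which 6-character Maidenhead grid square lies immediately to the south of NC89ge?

Latitude subsquare e = 4; −1 → 3 = d.
The longitude characters are unchanged.

NC89gd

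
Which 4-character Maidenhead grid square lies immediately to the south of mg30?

MF39

Latitude square 0; −1 → -1, wraps to 9, carry into field.
Latitude field G = 6; −1 → 5 = F.
The longitude characters are unchanged.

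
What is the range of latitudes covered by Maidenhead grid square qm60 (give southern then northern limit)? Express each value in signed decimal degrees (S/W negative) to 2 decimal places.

30.00, 31.00

Field Q=16, M=12: +16·20° lon, +12·10° lat → SW at lon 140°, lat 30°.
Square 6, 0: +6·2° lon, +0·1° lat → SW at lon 152°, lat 30°.
Cell spans 2° lon × 1° lat.
south 30.00, north 31.00.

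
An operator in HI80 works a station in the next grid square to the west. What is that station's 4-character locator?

Longitude square 8; −1 → 7.
The latitude characters are unchanged.

HI70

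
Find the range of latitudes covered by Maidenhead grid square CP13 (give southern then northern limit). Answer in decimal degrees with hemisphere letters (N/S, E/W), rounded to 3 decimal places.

63.000° N, 64.000° N

Field C=2, P=15: +2·20° lon, +15·10° lat → SW at lon -140°, lat 60°.
Square 1, 3: +1·2° lon, +3·1° lat → SW at lon -138°, lat 63°.
Cell spans 2° lon × 1° lat.
south 63.000° N, north 64.000° N.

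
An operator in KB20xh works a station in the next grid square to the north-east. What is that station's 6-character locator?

KB30ai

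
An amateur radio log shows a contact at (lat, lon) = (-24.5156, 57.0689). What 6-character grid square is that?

LG85ml

Offset from 180°W / 90°S: lon 237.0689°, lat 65.4844°.
Field: 237.0689/20 → 11 → L, 65.4844/10 → 6 → G; chars LG.
Square: 17.0689/2 → 8, 5.4844/1 → 5; chars 85.
Subsquare: 1.0689/0.0833333 → 12 → m, 0.4844/0.0416667 → 11 → l; chars ml.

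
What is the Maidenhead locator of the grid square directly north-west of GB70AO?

GB60xp

Longitude subsquare a = 0; −1 → -1, wraps to 23 = x, carry into square.
Longitude square 7; −1 → 6.
Latitude subsquare o = 14; +1 → 15 = p.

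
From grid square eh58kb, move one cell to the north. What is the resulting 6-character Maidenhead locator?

EH58kc

Latitude subsquare b = 1; +1 → 2 = c.
The longitude characters are unchanged.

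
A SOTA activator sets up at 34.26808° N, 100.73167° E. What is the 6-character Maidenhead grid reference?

OM04ig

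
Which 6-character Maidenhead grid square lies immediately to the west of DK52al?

Longitude subsquare a = 0; −1 → -1, wraps to 23 = x, carry into square.
Longitude square 5; −1 → 4.
The latitude characters are unchanged.

DK42xl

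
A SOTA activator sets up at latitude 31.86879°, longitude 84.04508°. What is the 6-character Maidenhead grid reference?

NM21au

Add 180° to longitude and 90° to latitude: 264.0451, 121.8688.
Field: lon ⌊264.0451/20⌋ = 13 → N; lat ⌊121.8688/10⌋ = 12 → M.
Square: lon ⌊4.0451/2⌋ = 2; lat ⌊1.8688/1⌋ = 1.
Subsquare: lon ⌊0.0451/0.0833333⌋ = 0 → a; lat ⌊0.8688/0.0416667⌋ = 20 → u.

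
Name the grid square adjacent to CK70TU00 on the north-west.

Longitude extended square 0; −1 → -1, wraps to 9, carry into subsquare.
Longitude subsquare t = 19; −1 → 18 = s.
Latitude extended square 0; +1 → 1.

CK70su91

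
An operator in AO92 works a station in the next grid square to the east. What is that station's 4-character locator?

BO02

Longitude square 9; +1 → 10, wraps to 0, carry into field.
Longitude field A = 0; +1 → 1 = B.
The latitude characters are unchanged.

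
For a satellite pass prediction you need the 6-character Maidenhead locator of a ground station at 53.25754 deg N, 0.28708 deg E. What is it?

JO03dg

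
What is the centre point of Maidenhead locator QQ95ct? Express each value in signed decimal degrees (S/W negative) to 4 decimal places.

75.8125, 158.2083

Field Q=16, Q=16: +16·20° lon, +16·10° lat → SW at lon 140°, lat 70°.
Square 9, 5: +9·2° lon, +5·1° lat → SW at lon 158°, lat 75°.
Subsquare c=2, t=19: +2·0.0833333° lon, +19·0.0416667° lat → SW at lon 158.167°, lat 75.7917°.
Cell spans 0.0833333° lon × 0.0416667° lat. Centre is SW corner plus half of each.
latitude 75.8125, longitude 158.2083.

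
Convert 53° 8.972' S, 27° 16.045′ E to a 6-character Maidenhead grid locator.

KD36pu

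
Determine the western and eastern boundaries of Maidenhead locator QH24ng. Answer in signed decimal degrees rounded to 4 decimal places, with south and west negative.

Field Q=16, H=7: +16·20° lon, +7·10° lat → SW at lon 140°, lat -20°.
Square 2, 4: +2·2° lon, +4·1° lat → SW at lon 144°, lat -16°.
Subsquare n=13, g=6: +13·0.0833333° lon, +6·0.0416667° lat → SW at lon 145.083°, lat -15.75°.
Cell spans 0.0833333° lon × 0.0416667° lat.
west 145.0833, east 145.1667.

145.0833, 145.1667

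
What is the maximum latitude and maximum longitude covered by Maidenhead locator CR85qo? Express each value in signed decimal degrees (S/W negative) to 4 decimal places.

85.6250, -122.5833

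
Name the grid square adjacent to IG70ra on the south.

IF79rx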